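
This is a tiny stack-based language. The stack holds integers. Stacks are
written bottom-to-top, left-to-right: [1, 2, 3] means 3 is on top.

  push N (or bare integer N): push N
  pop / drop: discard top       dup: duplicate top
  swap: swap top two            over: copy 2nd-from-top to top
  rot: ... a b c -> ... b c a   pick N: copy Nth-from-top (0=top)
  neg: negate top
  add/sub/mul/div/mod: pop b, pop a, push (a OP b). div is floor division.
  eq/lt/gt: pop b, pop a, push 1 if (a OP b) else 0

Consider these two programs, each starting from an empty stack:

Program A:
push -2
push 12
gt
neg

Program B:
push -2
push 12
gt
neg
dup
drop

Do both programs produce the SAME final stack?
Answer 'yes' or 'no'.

Program A trace:
  After 'push -2': [-2]
  After 'push 12': [-2, 12]
  After 'gt': [0]
  After 'neg': [0]
Program A final stack: [0]

Program B trace:
  After 'push -2': [-2]
  After 'push 12': [-2, 12]
  After 'gt': [0]
  After 'neg': [0]
  After 'dup': [0, 0]
  After 'drop': [0]
Program B final stack: [0]
Same: yes

Answer: yes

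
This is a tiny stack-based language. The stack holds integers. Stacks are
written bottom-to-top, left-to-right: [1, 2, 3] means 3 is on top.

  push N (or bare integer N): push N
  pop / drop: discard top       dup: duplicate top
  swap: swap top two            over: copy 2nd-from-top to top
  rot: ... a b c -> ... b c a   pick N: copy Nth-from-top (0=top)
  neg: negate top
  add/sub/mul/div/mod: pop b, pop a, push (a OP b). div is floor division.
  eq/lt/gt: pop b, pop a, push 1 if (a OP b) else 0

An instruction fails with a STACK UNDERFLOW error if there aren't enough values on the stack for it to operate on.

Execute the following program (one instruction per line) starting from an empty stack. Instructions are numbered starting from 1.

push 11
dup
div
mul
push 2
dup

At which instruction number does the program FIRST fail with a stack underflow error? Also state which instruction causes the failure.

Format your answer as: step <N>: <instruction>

Answer: step 4: mul

Derivation:
Step 1 ('push 11'): stack = [11], depth = 1
Step 2 ('dup'): stack = [11, 11], depth = 2
Step 3 ('div'): stack = [1], depth = 1
Step 4 ('mul'): needs 2 value(s) but depth is 1 — STACK UNDERFLOW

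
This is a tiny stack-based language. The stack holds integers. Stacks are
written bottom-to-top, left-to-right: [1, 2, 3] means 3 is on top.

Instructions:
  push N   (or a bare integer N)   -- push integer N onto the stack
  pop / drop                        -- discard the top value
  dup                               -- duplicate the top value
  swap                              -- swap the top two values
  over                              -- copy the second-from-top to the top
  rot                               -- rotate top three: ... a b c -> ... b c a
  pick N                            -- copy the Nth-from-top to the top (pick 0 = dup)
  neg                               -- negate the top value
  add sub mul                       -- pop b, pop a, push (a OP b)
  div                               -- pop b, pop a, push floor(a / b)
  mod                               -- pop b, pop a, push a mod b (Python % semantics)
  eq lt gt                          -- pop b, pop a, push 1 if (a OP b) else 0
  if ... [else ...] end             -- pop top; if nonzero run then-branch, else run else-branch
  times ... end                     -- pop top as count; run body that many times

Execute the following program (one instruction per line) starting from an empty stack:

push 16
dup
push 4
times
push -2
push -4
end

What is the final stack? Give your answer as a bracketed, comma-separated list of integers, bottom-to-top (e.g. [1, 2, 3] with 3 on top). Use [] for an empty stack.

Answer: [16, 16, -2, -4, -2, -4, -2, -4, -2, -4]

Derivation:
After 'push 16': [16]
After 'dup': [16, 16]
After 'push 4': [16, 16, 4]
After 'times': [16, 16]
After 'push -2': [16, 16, -2]
After 'push -4': [16, 16, -2, -4]
After 'push -2': [16, 16, -2, -4, -2]
After 'push -4': [16, 16, -2, -4, -2, -4]
After 'push -2': [16, 16, -2, -4, -2, -4, -2]
After 'push -4': [16, 16, -2, -4, -2, -4, -2, -4]
After 'push -2': [16, 16, -2, -4, -2, -4, -2, -4, -2]
After 'push -4': [16, 16, -2, -4, -2, -4, -2, -4, -2, -4]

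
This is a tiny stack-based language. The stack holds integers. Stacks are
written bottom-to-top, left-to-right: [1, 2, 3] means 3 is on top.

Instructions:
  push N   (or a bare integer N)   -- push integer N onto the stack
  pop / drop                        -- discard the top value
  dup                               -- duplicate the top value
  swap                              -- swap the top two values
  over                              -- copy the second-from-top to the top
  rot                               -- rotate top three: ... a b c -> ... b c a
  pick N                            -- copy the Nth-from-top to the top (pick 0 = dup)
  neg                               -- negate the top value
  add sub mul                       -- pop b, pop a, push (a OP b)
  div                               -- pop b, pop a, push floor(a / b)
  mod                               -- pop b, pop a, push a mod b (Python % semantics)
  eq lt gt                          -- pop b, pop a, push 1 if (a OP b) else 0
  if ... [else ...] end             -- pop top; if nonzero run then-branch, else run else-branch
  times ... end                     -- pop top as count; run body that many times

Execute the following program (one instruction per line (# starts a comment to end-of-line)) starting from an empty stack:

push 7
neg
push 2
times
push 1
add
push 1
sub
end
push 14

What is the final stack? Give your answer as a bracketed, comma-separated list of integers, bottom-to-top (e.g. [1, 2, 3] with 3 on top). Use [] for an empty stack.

Answer: [-7, 14]

Derivation:
After 'push 7': [7]
After 'neg': [-7]
After 'push 2': [-7, 2]
After 'times': [-7]
After 'push 1': [-7, 1]
After 'add': [-6]
After 'push 1': [-6, 1]
After 'sub': [-7]
After 'push 1': [-7, 1]
After 'add': [-6]
After 'push 1': [-6, 1]
After 'sub': [-7]
After 'push 14': [-7, 14]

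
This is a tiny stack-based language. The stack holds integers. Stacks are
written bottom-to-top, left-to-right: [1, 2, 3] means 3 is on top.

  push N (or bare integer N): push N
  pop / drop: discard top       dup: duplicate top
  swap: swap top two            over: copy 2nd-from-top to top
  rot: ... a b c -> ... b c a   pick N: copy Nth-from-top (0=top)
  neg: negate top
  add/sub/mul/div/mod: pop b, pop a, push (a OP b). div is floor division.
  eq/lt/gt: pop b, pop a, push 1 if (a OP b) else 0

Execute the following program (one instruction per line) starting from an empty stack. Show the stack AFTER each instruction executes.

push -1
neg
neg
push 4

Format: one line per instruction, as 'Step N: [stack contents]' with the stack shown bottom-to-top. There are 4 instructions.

Step 1: [-1]
Step 2: [1]
Step 3: [-1]
Step 4: [-1, 4]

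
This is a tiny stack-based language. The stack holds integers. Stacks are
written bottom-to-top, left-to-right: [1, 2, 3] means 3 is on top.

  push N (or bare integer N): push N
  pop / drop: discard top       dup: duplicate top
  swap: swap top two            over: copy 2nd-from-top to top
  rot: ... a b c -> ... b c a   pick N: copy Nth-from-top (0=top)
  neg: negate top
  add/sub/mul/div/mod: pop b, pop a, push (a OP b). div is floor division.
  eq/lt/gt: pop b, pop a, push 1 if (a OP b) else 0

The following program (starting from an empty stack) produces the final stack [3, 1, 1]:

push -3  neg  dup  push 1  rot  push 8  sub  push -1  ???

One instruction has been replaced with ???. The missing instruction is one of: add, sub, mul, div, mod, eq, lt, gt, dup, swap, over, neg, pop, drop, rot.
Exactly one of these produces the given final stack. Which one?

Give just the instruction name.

Answer: lt

Derivation:
Stack before ???: [3, 1, -5, -1]
Stack after ???:  [3, 1, 1]
The instruction that transforms [3, 1, -5, -1] -> [3, 1, 1] is: lt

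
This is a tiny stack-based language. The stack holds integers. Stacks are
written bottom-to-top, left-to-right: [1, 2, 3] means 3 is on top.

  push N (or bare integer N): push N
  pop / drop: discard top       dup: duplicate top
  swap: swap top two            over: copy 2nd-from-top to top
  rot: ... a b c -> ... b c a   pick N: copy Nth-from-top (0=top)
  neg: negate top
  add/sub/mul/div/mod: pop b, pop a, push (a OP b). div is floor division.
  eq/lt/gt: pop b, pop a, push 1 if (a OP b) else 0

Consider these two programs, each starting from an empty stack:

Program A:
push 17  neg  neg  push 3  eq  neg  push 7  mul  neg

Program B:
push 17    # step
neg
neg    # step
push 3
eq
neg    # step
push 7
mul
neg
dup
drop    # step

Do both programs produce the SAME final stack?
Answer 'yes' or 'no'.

Answer: yes

Derivation:
Program A trace:
  After 'push 17': [17]
  After 'neg': [-17]
  After 'neg': [17]
  After 'push 3': [17, 3]
  After 'eq': [0]
  After 'neg': [0]
  After 'push 7': [0, 7]
  After 'mul': [0]
  After 'neg': [0]
Program A final stack: [0]

Program B trace:
  After 'push 17': [17]
  After 'neg': [-17]
  After 'neg': [17]
  After 'push 3': [17, 3]
  After 'eq': [0]
  After 'neg': [0]
  After 'push 7': [0, 7]
  After 'mul': [0]
  After 'neg': [0]
  After 'dup': [0, 0]
  After 'drop': [0]
Program B final stack: [0]
Same: yes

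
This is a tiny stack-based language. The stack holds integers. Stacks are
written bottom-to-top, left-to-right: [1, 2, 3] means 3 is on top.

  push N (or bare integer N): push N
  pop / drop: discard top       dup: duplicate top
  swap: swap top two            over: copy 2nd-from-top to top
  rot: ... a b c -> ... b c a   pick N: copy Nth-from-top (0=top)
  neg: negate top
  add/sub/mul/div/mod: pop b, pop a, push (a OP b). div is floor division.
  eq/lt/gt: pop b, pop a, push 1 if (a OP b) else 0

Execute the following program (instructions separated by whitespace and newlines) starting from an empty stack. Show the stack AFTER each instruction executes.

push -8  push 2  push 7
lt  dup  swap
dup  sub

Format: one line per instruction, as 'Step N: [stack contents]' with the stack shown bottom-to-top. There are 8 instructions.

Step 1: [-8]
Step 2: [-8, 2]
Step 3: [-8, 2, 7]
Step 4: [-8, 1]
Step 5: [-8, 1, 1]
Step 6: [-8, 1, 1]
Step 7: [-8, 1, 1, 1]
Step 8: [-8, 1, 0]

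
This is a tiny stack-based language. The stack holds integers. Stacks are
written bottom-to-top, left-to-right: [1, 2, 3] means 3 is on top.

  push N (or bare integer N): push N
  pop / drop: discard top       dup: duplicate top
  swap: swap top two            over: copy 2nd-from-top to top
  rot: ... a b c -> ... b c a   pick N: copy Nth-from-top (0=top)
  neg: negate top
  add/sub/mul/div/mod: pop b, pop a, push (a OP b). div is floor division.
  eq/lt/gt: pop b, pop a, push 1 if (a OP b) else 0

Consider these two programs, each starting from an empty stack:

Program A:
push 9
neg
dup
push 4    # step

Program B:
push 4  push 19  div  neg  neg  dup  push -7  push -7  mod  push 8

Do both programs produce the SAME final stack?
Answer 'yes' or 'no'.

Program A trace:
  After 'push 9': [9]
  After 'neg': [-9]
  After 'dup': [-9, -9]
  After 'push 4': [-9, -9, 4]
Program A final stack: [-9, -9, 4]

Program B trace:
  After 'push 4': [4]
  After 'push 19': [4, 19]
  After 'div': [0]
  After 'neg': [0]
  After 'neg': [0]
  After 'dup': [0, 0]
  After 'push -7': [0, 0, -7]
  After 'push -7': [0, 0, -7, -7]
  After 'mod': [0, 0, 0]
  After 'push 8': [0, 0, 0, 8]
Program B final stack: [0, 0, 0, 8]
Same: no

Answer: no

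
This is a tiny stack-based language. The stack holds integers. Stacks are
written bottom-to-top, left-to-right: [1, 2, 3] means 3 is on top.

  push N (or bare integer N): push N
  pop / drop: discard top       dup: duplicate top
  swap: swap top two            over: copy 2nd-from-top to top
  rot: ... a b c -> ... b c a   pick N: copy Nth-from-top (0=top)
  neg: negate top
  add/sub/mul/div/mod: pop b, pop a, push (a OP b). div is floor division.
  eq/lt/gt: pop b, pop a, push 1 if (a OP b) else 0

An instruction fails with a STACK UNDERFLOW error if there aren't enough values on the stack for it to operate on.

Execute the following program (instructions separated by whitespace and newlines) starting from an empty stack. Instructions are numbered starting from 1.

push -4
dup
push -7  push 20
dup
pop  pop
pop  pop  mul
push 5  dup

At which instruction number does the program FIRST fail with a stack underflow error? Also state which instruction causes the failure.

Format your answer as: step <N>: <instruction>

Answer: step 10: mul

Derivation:
Step 1 ('push -4'): stack = [-4], depth = 1
Step 2 ('dup'): stack = [-4, -4], depth = 2
Step 3 ('push -7'): stack = [-4, -4, -7], depth = 3
Step 4 ('push 20'): stack = [-4, -4, -7, 20], depth = 4
Step 5 ('dup'): stack = [-4, -4, -7, 20, 20], depth = 5
Step 6 ('pop'): stack = [-4, -4, -7, 20], depth = 4
Step 7 ('pop'): stack = [-4, -4, -7], depth = 3
Step 8 ('pop'): stack = [-4, -4], depth = 2
Step 9 ('pop'): stack = [-4], depth = 1
Step 10 ('mul'): needs 2 value(s) but depth is 1 — STACK UNDERFLOW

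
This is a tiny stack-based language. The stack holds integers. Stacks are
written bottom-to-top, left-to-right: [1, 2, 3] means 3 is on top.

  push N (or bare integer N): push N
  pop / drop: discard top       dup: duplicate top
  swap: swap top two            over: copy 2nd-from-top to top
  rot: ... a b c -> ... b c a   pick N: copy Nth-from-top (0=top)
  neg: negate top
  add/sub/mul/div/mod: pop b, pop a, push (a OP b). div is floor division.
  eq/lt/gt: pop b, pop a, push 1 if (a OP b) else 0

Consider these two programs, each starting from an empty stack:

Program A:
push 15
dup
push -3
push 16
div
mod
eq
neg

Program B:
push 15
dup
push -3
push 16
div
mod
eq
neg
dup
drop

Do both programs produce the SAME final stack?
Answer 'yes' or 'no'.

Answer: yes

Derivation:
Program A trace:
  After 'push 15': [15]
  After 'dup': [15, 15]
  After 'push -3': [15, 15, -3]
  After 'push 16': [15, 15, -3, 16]
  After 'div': [15, 15, -1]
  After 'mod': [15, 0]
  After 'eq': [0]
  After 'neg': [0]
Program A final stack: [0]

Program B trace:
  After 'push 15': [15]
  After 'dup': [15, 15]
  After 'push -3': [15, 15, -3]
  After 'push 16': [15, 15, -3, 16]
  After 'div': [15, 15, -1]
  After 'mod': [15, 0]
  After 'eq': [0]
  After 'neg': [0]
  After 'dup': [0, 0]
  After 'drop': [0]
Program B final stack: [0]
Same: yes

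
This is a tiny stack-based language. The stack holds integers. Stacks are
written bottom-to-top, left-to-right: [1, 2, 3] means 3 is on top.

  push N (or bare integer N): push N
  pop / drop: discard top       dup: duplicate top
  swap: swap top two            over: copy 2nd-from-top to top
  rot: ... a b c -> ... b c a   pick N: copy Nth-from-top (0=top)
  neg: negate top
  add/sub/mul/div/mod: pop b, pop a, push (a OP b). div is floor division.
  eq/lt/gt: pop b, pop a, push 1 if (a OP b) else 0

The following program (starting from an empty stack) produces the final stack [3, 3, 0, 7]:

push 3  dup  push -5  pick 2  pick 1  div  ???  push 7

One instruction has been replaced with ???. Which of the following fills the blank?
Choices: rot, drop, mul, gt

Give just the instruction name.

Answer: gt

Derivation:
Stack before ???: [3, 3, -5, -1]
Stack after ???:  [3, 3, 0]
Checking each choice:
  rot: produces [3, -5, -1, 3, 7]
  drop: produces [3, 3, -5, 7]
  mul: produces [3, 3, 5, 7]
  gt: MATCH


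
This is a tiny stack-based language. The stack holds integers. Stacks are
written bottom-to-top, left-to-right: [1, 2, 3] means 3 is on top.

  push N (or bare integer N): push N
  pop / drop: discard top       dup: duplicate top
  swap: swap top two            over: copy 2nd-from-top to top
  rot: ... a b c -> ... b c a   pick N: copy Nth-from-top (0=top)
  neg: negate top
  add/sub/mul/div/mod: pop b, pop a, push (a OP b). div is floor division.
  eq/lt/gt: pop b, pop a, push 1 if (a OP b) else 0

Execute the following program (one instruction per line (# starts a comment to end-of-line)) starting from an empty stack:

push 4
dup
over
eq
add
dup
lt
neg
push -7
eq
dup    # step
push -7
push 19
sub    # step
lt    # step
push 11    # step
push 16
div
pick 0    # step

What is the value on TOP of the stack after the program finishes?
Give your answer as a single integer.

Answer: 0

Derivation:
After 'push 4': [4]
After 'dup': [4, 4]
After 'over': [4, 4, 4]
After 'eq': [4, 1]
After 'add': [5]
After 'dup': [5, 5]
After 'lt': [0]
After 'neg': [0]
After 'push -7': [0, -7]
After 'eq': [0]
After 'dup': [0, 0]
After 'push -7': [0, 0, -7]
After 'push 19': [0, 0, -7, 19]
After 'sub': [0, 0, -26]
After 'lt': [0, 0]
After 'push 11': [0, 0, 11]
After 'push 16': [0, 0, 11, 16]
After 'div': [0, 0, 0]
After 'pick 0': [0, 0, 0, 0]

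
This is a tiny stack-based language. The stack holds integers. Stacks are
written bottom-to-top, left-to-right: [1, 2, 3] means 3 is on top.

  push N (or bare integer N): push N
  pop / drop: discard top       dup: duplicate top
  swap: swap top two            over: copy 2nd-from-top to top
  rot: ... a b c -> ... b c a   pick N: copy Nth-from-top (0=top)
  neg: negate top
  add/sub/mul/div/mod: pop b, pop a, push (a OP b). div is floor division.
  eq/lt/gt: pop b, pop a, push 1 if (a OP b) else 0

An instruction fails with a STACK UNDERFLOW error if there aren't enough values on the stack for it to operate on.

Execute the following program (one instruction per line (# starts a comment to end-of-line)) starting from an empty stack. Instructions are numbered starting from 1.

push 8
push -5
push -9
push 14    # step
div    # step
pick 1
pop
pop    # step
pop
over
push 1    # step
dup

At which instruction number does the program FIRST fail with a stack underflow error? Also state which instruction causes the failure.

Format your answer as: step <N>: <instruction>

Answer: step 10: over

Derivation:
Step 1 ('push 8'): stack = [8], depth = 1
Step 2 ('push -5'): stack = [8, -5], depth = 2
Step 3 ('push -9'): stack = [8, -5, -9], depth = 3
Step 4 ('push 14'): stack = [8, -5, -9, 14], depth = 4
Step 5 ('div'): stack = [8, -5, -1], depth = 3
Step 6 ('pick 1'): stack = [8, -5, -1, -5], depth = 4
Step 7 ('pop'): stack = [8, -5, -1], depth = 3
Step 8 ('pop'): stack = [8, -5], depth = 2
Step 9 ('pop'): stack = [8], depth = 1
Step 10 ('over'): needs 2 value(s) but depth is 1 — STACK UNDERFLOW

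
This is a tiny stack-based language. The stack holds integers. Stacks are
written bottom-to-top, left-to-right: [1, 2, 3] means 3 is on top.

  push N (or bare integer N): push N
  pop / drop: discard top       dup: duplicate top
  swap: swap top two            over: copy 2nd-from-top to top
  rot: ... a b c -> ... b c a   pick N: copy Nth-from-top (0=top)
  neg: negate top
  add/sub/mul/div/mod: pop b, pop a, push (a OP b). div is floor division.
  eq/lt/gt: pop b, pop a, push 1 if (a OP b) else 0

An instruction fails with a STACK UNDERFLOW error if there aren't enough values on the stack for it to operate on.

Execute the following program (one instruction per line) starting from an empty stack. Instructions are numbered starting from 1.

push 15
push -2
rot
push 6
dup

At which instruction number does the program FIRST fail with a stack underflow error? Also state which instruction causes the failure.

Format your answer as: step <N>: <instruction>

Answer: step 3: rot

Derivation:
Step 1 ('push 15'): stack = [15], depth = 1
Step 2 ('push -2'): stack = [15, -2], depth = 2
Step 3 ('rot'): needs 3 value(s) but depth is 2 — STACK UNDERFLOW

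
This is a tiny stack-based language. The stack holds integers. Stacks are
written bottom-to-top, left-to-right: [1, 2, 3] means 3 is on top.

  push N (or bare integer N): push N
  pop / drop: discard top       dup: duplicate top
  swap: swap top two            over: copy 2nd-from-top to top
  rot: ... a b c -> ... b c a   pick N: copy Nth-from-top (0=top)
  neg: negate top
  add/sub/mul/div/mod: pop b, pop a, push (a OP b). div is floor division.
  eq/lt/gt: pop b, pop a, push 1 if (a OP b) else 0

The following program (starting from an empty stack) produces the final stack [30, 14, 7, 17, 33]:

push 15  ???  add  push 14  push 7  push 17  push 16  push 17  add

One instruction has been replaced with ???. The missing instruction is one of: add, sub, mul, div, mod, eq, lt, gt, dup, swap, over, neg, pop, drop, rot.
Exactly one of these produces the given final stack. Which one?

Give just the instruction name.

Answer: dup

Derivation:
Stack before ???: [15]
Stack after ???:  [15, 15]
The instruction that transforms [15] -> [15, 15] is: dup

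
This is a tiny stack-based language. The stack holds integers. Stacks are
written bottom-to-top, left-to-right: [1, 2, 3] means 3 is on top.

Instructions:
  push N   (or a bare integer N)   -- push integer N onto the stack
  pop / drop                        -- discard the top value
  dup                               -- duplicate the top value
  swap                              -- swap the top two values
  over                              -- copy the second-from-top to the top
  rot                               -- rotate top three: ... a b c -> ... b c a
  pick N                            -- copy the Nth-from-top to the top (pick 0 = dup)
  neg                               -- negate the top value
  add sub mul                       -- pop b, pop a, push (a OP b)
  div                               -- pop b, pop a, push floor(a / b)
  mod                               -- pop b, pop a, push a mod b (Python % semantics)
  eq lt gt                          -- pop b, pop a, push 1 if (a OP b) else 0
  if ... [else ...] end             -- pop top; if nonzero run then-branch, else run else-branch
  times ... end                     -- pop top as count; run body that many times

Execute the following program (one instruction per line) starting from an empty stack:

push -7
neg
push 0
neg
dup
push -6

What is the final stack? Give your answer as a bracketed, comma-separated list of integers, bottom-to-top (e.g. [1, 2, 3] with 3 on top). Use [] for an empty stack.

Answer: [7, 0, 0, -6]

Derivation:
After 'push -7': [-7]
After 'neg': [7]
After 'push 0': [7, 0]
After 'neg': [7, 0]
After 'dup': [7, 0, 0]
After 'push -6': [7, 0, 0, -6]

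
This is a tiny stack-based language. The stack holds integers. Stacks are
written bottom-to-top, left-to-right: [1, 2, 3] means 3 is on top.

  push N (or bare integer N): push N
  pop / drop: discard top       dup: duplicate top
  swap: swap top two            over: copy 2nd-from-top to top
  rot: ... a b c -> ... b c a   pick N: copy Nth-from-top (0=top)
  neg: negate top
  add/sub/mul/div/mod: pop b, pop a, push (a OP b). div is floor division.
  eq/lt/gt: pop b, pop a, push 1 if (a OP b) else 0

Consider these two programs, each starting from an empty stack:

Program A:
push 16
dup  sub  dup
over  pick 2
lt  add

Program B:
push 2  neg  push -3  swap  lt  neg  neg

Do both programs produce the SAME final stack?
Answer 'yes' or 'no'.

Answer: no

Derivation:
Program A trace:
  After 'push 16': [16]
  After 'dup': [16, 16]
  After 'sub': [0]
  After 'dup': [0, 0]
  After 'over': [0, 0, 0]
  After 'pick 2': [0, 0, 0, 0]
  After 'lt': [0, 0, 0]
  After 'add': [0, 0]
Program A final stack: [0, 0]

Program B trace:
  After 'push 2': [2]
  After 'neg': [-2]
  After 'push -3': [-2, -3]
  After 'swap': [-3, -2]
  After 'lt': [1]
  After 'neg': [-1]
  After 'neg': [1]
Program B final stack: [1]
Same: no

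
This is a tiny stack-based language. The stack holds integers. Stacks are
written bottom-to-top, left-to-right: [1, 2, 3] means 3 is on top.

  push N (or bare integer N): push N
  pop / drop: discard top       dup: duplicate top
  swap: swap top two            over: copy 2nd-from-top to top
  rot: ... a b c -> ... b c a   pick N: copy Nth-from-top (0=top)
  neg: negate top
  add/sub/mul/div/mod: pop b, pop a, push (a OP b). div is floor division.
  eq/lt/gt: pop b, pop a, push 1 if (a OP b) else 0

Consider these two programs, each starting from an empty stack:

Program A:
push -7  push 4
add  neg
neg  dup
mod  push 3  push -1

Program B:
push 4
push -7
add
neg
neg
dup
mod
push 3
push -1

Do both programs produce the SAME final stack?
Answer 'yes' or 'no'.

Program A trace:
  After 'push -7': [-7]
  After 'push 4': [-7, 4]
  After 'add': [-3]
  After 'neg': [3]
  After 'neg': [-3]
  After 'dup': [-3, -3]
  After 'mod': [0]
  After 'push 3': [0, 3]
  After 'push -1': [0, 3, -1]
Program A final stack: [0, 3, -1]

Program B trace:
  After 'push 4': [4]
  After 'push -7': [4, -7]
  After 'add': [-3]
  After 'neg': [3]
  After 'neg': [-3]
  After 'dup': [-3, -3]
  After 'mod': [0]
  After 'push 3': [0, 3]
  After 'push -1': [0, 3, -1]
Program B final stack: [0, 3, -1]
Same: yes

Answer: yes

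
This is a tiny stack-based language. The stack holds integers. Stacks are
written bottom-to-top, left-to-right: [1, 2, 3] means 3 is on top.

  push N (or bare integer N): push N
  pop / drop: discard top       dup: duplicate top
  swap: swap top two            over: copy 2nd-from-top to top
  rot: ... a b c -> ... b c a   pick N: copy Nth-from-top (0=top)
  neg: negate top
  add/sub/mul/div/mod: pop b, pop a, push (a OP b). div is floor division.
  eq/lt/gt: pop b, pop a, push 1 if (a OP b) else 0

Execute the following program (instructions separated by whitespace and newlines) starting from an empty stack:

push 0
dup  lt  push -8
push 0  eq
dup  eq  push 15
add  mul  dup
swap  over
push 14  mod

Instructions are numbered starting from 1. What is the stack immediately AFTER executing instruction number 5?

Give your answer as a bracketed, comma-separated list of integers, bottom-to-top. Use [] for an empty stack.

Step 1 ('push 0'): [0]
Step 2 ('dup'): [0, 0]
Step 3 ('lt'): [0]
Step 4 ('push -8'): [0, -8]
Step 5 ('push 0'): [0, -8, 0]

Answer: [0, -8, 0]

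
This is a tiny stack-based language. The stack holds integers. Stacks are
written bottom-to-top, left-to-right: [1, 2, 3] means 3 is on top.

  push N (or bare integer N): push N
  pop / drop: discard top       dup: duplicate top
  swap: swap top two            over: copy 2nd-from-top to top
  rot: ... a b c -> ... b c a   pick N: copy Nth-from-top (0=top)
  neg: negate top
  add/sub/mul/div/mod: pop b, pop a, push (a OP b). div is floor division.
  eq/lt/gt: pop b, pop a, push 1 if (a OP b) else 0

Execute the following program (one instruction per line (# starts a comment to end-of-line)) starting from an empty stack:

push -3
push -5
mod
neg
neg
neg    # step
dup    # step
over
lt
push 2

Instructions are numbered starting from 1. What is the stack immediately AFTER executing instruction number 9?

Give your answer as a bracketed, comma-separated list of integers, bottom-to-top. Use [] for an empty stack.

Answer: [3, 0]

Derivation:
Step 1 ('push -3'): [-3]
Step 2 ('push -5'): [-3, -5]
Step 3 ('mod'): [-3]
Step 4 ('neg'): [3]
Step 5 ('neg'): [-3]
Step 6 ('neg'): [3]
Step 7 ('dup'): [3, 3]
Step 8 ('over'): [3, 3, 3]
Step 9 ('lt'): [3, 0]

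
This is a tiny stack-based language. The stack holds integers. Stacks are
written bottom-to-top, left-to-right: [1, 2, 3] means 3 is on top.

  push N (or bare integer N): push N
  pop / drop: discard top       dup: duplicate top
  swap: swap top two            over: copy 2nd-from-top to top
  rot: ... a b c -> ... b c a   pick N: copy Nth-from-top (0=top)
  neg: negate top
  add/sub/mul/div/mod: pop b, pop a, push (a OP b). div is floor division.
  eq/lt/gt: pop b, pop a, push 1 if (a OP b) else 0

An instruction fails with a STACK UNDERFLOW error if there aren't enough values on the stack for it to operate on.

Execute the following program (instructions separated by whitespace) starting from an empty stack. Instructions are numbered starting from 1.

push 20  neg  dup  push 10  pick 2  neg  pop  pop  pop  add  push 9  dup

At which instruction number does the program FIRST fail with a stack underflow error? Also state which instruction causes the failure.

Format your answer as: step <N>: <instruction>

Answer: step 10: add

Derivation:
Step 1 ('push 20'): stack = [20], depth = 1
Step 2 ('neg'): stack = [-20], depth = 1
Step 3 ('dup'): stack = [-20, -20], depth = 2
Step 4 ('push 10'): stack = [-20, -20, 10], depth = 3
Step 5 ('pick 2'): stack = [-20, -20, 10, -20], depth = 4
Step 6 ('neg'): stack = [-20, -20, 10, 20], depth = 4
Step 7 ('pop'): stack = [-20, -20, 10], depth = 3
Step 8 ('pop'): stack = [-20, -20], depth = 2
Step 9 ('pop'): stack = [-20], depth = 1
Step 10 ('add'): needs 2 value(s) but depth is 1 — STACK UNDERFLOW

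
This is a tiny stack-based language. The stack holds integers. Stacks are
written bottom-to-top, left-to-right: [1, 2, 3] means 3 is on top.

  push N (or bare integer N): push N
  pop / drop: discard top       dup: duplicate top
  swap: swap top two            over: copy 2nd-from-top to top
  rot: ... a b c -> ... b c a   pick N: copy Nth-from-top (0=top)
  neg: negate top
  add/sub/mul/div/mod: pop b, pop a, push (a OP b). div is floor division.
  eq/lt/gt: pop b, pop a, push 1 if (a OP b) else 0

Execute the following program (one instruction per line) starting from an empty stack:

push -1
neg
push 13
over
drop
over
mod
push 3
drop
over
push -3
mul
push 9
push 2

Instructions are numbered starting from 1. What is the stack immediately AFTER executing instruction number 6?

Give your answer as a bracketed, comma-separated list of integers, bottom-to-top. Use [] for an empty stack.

Step 1 ('push -1'): [-1]
Step 2 ('neg'): [1]
Step 3 ('push 13'): [1, 13]
Step 4 ('over'): [1, 13, 1]
Step 5 ('drop'): [1, 13]
Step 6 ('over'): [1, 13, 1]

Answer: [1, 13, 1]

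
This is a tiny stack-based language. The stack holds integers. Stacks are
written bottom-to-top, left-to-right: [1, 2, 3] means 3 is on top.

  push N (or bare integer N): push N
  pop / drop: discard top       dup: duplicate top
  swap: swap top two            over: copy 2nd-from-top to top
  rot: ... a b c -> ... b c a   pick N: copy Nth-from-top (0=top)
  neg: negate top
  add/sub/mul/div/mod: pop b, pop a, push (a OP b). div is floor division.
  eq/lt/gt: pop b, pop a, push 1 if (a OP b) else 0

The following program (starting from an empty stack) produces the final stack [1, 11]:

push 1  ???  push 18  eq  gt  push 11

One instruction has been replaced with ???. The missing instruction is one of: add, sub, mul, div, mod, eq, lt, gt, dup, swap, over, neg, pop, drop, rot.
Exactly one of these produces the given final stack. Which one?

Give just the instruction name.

Stack before ???: [1]
Stack after ???:  [1, 1]
The instruction that transforms [1] -> [1, 1] is: dup

Answer: dup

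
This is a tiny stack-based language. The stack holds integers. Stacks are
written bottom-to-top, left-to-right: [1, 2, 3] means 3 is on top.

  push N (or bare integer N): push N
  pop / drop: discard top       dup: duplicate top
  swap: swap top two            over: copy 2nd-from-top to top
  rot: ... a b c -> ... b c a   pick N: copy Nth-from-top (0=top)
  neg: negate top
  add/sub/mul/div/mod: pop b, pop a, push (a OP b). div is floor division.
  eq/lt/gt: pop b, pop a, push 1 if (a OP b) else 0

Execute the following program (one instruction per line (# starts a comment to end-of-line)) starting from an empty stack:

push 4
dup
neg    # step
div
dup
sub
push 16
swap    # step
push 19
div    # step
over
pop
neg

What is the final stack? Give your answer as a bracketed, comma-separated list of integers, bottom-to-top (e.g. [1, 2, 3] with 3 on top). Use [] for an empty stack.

Answer: [16, 0]

Derivation:
After 'push 4': [4]
After 'dup': [4, 4]
After 'neg': [4, -4]
After 'div': [-1]
After 'dup': [-1, -1]
After 'sub': [0]
After 'push 16': [0, 16]
After 'swap': [16, 0]
After 'push 19': [16, 0, 19]
After 'div': [16, 0]
After 'over': [16, 0, 16]
After 'pop': [16, 0]
After 'neg': [16, 0]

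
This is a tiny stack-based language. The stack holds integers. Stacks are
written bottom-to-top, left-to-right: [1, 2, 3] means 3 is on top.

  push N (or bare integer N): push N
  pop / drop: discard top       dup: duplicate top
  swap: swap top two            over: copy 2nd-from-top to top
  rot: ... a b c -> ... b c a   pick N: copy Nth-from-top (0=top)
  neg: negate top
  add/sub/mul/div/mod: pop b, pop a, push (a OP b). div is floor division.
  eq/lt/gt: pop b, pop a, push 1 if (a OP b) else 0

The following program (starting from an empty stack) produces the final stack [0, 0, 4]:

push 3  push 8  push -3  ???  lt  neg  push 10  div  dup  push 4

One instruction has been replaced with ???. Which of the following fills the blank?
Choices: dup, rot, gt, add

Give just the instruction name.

Stack before ???: [3, 8, -3]
Stack after ???:  [3, 1]
Checking each choice:
  dup: produces [3, 8, 0, 0, 4]
  rot: produces [8, -1, -1, 4]
  gt: MATCH
  add: produces [-1, -1, 4]


Answer: gt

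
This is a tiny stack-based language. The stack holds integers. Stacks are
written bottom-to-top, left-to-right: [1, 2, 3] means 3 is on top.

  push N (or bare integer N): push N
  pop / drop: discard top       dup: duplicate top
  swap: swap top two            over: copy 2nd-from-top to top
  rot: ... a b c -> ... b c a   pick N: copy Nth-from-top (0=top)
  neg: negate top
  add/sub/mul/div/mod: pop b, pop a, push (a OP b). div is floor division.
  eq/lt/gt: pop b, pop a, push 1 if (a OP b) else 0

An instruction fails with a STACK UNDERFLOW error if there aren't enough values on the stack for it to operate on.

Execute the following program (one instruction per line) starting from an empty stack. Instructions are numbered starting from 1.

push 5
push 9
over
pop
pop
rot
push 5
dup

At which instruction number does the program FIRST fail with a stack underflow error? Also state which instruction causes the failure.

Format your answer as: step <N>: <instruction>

Answer: step 6: rot

Derivation:
Step 1 ('push 5'): stack = [5], depth = 1
Step 2 ('push 9'): stack = [5, 9], depth = 2
Step 3 ('over'): stack = [5, 9, 5], depth = 3
Step 4 ('pop'): stack = [5, 9], depth = 2
Step 5 ('pop'): stack = [5], depth = 1
Step 6 ('rot'): needs 3 value(s) but depth is 1 — STACK UNDERFLOW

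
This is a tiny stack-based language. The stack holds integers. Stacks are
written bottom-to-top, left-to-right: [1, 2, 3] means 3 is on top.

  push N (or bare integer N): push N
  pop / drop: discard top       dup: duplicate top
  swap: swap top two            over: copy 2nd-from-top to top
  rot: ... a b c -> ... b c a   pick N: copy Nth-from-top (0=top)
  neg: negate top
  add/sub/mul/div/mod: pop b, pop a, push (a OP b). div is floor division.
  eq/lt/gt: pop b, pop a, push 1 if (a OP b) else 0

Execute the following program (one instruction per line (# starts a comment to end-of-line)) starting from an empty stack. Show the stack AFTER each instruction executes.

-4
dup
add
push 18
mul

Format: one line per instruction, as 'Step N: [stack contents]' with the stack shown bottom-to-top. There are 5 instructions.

Step 1: [-4]
Step 2: [-4, -4]
Step 3: [-8]
Step 4: [-8, 18]
Step 5: [-144]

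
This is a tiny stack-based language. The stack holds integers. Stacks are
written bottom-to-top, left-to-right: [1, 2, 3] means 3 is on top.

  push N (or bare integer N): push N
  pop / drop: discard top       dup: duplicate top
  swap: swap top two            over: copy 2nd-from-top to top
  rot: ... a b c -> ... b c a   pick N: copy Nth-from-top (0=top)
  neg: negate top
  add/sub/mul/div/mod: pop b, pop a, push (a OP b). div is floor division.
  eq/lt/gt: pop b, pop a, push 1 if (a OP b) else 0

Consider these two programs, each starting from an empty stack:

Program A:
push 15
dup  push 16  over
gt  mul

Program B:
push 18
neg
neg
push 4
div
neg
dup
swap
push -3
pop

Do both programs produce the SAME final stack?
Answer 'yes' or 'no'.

Program A trace:
  After 'push 15': [15]
  After 'dup': [15, 15]
  After 'push 16': [15, 15, 16]
  After 'over': [15, 15, 16, 15]
  After 'gt': [15, 15, 1]
  After 'mul': [15, 15]
Program A final stack: [15, 15]

Program B trace:
  After 'push 18': [18]
  After 'neg': [-18]
  After 'neg': [18]
  After 'push 4': [18, 4]
  After 'div': [4]
  After 'neg': [-4]
  After 'dup': [-4, -4]
  After 'swap': [-4, -4]
  After 'push -3': [-4, -4, -3]
  After 'pop': [-4, -4]
Program B final stack: [-4, -4]
Same: no

Answer: no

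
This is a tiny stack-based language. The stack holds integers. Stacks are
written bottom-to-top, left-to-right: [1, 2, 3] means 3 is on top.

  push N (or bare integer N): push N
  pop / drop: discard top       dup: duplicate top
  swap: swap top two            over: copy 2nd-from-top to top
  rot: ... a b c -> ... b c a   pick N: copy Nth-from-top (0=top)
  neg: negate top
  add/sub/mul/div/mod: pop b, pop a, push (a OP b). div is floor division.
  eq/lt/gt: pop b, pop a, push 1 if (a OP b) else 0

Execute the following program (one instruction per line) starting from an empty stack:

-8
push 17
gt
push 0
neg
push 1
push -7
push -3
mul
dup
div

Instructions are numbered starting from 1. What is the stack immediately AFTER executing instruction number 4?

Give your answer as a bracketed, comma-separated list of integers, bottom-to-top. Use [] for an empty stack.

Answer: [0, 0]

Derivation:
Step 1 ('-8'): [-8]
Step 2 ('push 17'): [-8, 17]
Step 3 ('gt'): [0]
Step 4 ('push 0'): [0, 0]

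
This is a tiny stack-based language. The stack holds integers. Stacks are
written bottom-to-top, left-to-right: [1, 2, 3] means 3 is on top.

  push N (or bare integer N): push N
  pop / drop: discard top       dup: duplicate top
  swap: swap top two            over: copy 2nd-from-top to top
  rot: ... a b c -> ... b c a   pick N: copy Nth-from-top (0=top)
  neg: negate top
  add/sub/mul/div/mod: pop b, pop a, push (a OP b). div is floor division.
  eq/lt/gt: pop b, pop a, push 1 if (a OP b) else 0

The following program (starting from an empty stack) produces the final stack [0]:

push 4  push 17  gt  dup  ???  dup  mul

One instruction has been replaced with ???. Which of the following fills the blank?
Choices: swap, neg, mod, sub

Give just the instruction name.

Stack before ???: [0, 0]
Stack after ???:  [0]
Checking each choice:
  swap: produces [0, 0]
  neg: produces [0, 0]
  mod: modulo by zero
  sub: MATCH


Answer: sub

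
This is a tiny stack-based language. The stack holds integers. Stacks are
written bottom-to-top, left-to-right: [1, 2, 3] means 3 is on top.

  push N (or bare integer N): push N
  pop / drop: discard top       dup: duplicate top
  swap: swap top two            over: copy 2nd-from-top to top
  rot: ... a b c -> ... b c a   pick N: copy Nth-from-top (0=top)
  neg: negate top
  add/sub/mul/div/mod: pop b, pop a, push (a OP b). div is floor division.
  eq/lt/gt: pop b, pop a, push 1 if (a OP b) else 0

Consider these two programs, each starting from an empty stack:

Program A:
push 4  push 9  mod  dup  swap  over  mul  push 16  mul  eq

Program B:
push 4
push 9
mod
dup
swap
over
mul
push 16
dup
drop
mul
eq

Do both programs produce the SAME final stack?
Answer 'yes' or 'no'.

Program A trace:
  After 'push 4': [4]
  After 'push 9': [4, 9]
  After 'mod': [4]
  After 'dup': [4, 4]
  After 'swap': [4, 4]
  After 'over': [4, 4, 4]
  After 'mul': [4, 16]
  After 'push 16': [4, 16, 16]
  After 'mul': [4, 256]
  After 'eq': [0]
Program A final stack: [0]

Program B trace:
  After 'push 4': [4]
  After 'push 9': [4, 9]
  After 'mod': [4]
  After 'dup': [4, 4]
  After 'swap': [4, 4]
  After 'over': [4, 4, 4]
  After 'mul': [4, 16]
  After 'push 16': [4, 16, 16]
  After 'dup': [4, 16, 16, 16]
  After 'drop': [4, 16, 16]
  After 'mul': [4, 256]
  After 'eq': [0]
Program B final stack: [0]
Same: yes

Answer: yes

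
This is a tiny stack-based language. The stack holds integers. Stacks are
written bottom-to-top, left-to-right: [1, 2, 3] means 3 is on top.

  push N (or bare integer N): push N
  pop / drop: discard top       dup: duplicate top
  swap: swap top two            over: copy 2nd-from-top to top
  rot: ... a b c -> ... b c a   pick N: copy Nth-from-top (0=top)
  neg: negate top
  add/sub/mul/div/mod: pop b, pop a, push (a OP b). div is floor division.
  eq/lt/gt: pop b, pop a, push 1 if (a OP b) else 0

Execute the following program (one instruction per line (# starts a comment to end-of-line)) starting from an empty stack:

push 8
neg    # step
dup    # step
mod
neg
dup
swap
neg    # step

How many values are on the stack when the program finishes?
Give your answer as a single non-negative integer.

Answer: 2

Derivation:
After 'push 8': stack = [8] (depth 1)
After 'neg': stack = [-8] (depth 1)
After 'dup': stack = [-8, -8] (depth 2)
After 'mod': stack = [0] (depth 1)
After 'neg': stack = [0] (depth 1)
After 'dup': stack = [0, 0] (depth 2)
After 'swap': stack = [0, 0] (depth 2)
After 'neg': stack = [0, 0] (depth 2)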